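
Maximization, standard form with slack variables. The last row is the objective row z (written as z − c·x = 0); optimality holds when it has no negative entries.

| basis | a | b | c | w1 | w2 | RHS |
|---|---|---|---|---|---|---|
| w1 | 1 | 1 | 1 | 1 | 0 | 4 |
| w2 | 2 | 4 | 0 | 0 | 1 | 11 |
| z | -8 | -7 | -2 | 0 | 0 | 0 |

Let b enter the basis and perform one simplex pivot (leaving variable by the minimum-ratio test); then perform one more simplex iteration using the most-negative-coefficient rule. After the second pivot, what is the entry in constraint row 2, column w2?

Ratio test on column b — row 1: 4/1 = 4; row 2: 11/4 = 11/4. Minimum is 11/4 at row 2 (w2 leaves); pivot element 4.
Divide row 2 by 4; eliminate column b from the other rows.
Second iteration: most negative z-row entry is -9/2 in column a, so a enters.
Ratio test on column a — row 1: (5/4)/(1/2) = 5/2; row 2: (11/4)/(1/2) = 11/2. Minimum is 5/2 at row 1 (w1 leaves); pivot element 1/2.
Divide row 1 by 1/2; eliminate column a from the other rows.
After both pivots, the entry at constraint row 2, column w2 is 1/2.

1/2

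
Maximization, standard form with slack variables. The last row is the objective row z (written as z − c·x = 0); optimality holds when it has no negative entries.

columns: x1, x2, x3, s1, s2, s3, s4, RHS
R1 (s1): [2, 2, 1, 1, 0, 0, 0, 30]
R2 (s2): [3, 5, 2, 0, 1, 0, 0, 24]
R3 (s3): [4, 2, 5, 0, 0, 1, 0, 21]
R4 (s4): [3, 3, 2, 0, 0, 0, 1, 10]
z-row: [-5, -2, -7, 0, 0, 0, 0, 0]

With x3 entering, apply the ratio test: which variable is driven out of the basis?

s3

Column x3 entries and ratios — s1: 30/1 = 30; s2: 24/2 = 12; s3: 21/5 = 21/5; s4: 10/2 = 5.
Smallest ratio is 21/5 in the row of s3, so s3 leaves.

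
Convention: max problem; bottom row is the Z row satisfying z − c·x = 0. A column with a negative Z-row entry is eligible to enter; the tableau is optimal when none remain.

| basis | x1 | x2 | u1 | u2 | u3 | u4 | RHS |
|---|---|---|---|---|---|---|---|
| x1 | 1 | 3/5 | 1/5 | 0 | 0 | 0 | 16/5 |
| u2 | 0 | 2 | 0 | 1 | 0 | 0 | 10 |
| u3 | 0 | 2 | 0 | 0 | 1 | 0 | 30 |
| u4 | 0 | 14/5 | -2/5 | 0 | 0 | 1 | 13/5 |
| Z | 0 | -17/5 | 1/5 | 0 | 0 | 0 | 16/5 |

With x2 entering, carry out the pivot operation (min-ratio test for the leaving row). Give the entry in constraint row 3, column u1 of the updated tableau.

Ratio test on column x2 — row 1: (16/5)/(3/5) = 16/3; row 2: 10/2 = 5; row 3: 30/2 = 15; row 4: (13/5)/(14/5) = 13/14. Minimum is 13/14 at row 4 (u4 leaves); pivot element 14/5.
Divide row 4 by 14/5; eliminate column x2 from the other rows.
Row 3 update in column u1: 0 − 2·(-1/7) = 2/7.

2/7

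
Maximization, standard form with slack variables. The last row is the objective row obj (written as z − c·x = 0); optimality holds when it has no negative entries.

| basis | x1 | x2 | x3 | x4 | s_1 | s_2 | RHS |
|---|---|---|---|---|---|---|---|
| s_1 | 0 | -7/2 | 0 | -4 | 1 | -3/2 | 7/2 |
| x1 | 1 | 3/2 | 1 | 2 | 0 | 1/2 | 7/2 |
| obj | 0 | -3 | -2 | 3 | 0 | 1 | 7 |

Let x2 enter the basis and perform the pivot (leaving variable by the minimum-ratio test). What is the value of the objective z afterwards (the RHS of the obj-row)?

Ratio test on column x2 — row 1: entry -7/2 ≤ 0; row 2: (7/2)/(3/2) = 7/3. Minimum is 7/3 at row 2 (x1 leaves); pivot element 3/2.
Pivot on row 2; the obj-row RHS becomes 7 − (-3)·(7/3) = 14.

14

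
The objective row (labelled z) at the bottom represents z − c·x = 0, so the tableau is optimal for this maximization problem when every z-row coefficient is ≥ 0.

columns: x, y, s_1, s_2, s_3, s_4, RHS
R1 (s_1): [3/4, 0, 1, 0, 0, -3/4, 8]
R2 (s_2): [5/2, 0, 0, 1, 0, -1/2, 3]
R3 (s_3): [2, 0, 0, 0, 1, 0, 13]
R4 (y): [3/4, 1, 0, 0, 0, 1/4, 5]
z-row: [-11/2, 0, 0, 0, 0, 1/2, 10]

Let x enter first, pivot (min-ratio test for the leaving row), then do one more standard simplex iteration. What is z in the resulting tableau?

Ratio test on column x — row 1: 8/(3/4) = 32/3; row 2: 3/(5/2) = 6/5; row 3: 13/2 = 13/2; row 4: 5/(3/4) = 20/3. Minimum is 6/5 at row 2 (s_2 leaves); pivot element 5/2.
Pivot on row 2; the z-row RHS becomes 10 − (-11/2)·(6/5) = 83/5.
Next entering variable (most negative z-row entry -3/5): s_4.
Ratio test on column s_4 — row 1: entry -3/5 ≤ 0; row 2: entry -1/5 ≤ 0; row 3: (53/5)/(2/5) = 53/2; row 4: (41/10)/(2/5) = 41/4. Minimum is 41/4 at row 4 (y leaves); pivot element 2/5.
After the second pivot the z-row RHS is 83/5 − (-3/5)·(41/4) = 91/4.

91/4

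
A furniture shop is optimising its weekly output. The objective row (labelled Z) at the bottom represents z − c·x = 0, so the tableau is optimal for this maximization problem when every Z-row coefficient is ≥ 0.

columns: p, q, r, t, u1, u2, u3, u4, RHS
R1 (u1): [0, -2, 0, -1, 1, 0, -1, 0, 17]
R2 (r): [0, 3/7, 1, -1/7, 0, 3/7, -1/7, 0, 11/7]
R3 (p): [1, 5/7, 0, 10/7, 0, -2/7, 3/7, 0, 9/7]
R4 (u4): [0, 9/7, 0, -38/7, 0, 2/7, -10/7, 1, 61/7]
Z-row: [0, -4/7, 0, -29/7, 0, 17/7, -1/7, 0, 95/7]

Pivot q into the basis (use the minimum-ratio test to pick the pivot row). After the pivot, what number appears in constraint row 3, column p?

Ratio test on column q — row 1: entry -2 ≤ 0; row 2: (11/7)/(3/7) = 11/3; row 3: (9/7)/(5/7) = 9/5; row 4: (61/7)/(9/7) = 61/9. Minimum is 9/5 at row 3 (p leaves); pivot element 5/7.
Divide row 3 by 5/7; eliminate column q from the other rows.
In the new row 3, the p entry is the old entry divided by the pivot: 1/(5/7) = 7/5.

7/5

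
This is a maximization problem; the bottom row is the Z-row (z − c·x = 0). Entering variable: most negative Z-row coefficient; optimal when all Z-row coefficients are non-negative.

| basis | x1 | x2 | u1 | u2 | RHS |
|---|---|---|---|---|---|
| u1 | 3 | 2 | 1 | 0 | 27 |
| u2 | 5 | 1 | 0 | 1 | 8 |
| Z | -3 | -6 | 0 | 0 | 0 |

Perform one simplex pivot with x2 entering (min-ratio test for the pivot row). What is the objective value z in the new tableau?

48

Ratio test on column x2 — row 1: 27/2 = 27/2; row 2: 8/1 = 8. Minimum is 8 at row 2 (u2 leaves); pivot element 1.
Pivot on row 2; the Z-row RHS becomes 0 − (-6)·8 = 48.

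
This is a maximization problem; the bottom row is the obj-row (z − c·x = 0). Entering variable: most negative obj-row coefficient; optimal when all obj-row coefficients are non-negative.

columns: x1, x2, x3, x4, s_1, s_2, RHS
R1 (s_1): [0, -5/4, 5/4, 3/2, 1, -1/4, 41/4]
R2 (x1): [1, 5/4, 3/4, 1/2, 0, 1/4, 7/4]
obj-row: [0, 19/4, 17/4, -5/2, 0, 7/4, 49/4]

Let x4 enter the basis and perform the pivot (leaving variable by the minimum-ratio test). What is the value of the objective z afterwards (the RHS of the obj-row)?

Ratio test on column x4 — row 1: (41/4)/(3/2) = 41/6; row 2: (7/4)/(1/2) = 7/2. Minimum is 7/2 at row 2 (x1 leaves); pivot element 1/2.
Pivot on row 2; the obj-row RHS becomes 49/4 − (-5/2)·(7/2) = 21.

21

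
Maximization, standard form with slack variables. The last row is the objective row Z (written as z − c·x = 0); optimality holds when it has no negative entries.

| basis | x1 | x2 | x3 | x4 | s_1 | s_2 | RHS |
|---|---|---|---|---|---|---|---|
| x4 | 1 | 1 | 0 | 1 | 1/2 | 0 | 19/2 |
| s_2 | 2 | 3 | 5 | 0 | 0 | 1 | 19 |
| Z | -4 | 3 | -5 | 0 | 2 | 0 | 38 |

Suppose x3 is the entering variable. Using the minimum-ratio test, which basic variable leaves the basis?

Column x3 entries and ratios — x4: 0 ≤ 0, skip; s_2: 19/5 = 19/5.
Smallest ratio is 19/5 in the row of s_2, so s_2 leaves.

s_2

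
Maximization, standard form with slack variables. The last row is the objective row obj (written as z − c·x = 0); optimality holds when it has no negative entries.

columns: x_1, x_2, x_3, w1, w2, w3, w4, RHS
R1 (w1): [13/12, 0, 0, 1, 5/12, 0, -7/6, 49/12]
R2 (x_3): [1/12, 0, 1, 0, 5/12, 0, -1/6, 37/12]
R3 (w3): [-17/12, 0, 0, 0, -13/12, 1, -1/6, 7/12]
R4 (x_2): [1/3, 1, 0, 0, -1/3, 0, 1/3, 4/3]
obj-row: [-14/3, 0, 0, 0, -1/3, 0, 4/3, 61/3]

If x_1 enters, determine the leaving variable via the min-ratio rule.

Column x_1 entries and ratios — w1: (49/12)/(13/12) = 49/13; x_3: (37/12)/(1/12) = 37; w3: -17/12 ≤ 0, skip; x_2: (4/3)/(1/3) = 4.
Smallest ratio is 49/13 in the row of w1, so w1 leaves.

w1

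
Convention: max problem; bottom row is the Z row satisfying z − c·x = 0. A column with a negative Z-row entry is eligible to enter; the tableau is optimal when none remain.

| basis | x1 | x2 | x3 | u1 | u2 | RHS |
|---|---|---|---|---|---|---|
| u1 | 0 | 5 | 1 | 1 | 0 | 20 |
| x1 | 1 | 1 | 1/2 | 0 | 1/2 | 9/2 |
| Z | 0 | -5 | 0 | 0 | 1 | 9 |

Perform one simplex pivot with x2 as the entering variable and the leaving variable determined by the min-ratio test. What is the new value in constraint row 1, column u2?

Ratio test on column x2 — row 1: 20/5 = 4; row 2: (9/2)/1 = 9/2. Minimum is 4 at row 1 (u1 leaves); pivot element 5.
Divide row 1 by 5; eliminate column x2 from the other rows.
In the new row 1, the u2 entry is the old entry divided by the pivot: 0/5 = 0.

0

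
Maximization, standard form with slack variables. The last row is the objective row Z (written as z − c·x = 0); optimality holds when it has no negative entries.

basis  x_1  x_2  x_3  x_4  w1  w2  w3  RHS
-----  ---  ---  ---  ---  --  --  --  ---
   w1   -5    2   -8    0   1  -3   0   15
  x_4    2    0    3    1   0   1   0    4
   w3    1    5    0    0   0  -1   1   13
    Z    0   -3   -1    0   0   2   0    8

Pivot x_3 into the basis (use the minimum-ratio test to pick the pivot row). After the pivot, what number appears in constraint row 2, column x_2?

0

Ratio test on column x_3 — row 1: entry -8 ≤ 0; row 2: 4/3 = 4/3; row 3: entry 0 ≤ 0. Minimum is 4/3 at row 2 (x_4 leaves); pivot element 3.
Divide row 2 by 3; eliminate column x_3 from the other rows.
In the new row 2, the x_2 entry is the old entry divided by the pivot: 0/3 = 0.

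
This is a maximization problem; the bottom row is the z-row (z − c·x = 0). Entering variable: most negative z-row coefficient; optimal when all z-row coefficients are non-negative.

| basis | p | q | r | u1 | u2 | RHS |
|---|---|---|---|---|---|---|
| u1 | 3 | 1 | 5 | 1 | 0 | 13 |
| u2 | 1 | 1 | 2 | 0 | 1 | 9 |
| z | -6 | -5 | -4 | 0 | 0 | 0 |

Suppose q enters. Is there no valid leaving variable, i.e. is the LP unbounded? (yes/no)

no

Column q has positive entries in row(s) 1, 2, so the ratio test bounds it — not unbounded.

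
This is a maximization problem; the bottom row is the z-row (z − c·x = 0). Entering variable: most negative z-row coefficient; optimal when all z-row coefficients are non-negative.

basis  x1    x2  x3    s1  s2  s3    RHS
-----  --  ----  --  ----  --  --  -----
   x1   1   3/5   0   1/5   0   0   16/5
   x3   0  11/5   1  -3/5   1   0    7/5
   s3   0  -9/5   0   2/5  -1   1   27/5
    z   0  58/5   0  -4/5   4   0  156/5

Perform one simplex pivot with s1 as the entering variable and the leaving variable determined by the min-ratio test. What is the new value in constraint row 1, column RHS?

1/2

Ratio test on column s1 — row 1: (16/5)/(1/5) = 16; row 2: entry -3/5 ≤ 0; row 3: (27/5)/(2/5) = 27/2. Minimum is 27/2 at row 3 (s3 leaves); pivot element 2/5.
Divide row 3 by 2/5; eliminate column s1 from the other rows.
Row 1 update in column RHS: 16/5 − (1/5)·(27/2) = 1/2.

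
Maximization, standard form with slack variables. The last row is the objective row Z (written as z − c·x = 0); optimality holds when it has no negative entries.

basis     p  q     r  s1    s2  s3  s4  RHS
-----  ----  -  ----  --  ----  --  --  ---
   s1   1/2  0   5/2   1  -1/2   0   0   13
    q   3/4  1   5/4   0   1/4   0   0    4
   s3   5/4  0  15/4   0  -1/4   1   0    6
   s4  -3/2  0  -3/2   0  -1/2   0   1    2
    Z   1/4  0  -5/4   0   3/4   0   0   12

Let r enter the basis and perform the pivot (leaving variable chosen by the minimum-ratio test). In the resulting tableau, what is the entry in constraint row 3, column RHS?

8/5

Ratio test on column r — row 1: 13/(5/2) = 26/5; row 2: 4/(5/4) = 16/5; row 3: 6/(15/4) = 8/5; row 4: entry -3/2 ≤ 0. Minimum is 8/5 at row 3 (s3 leaves); pivot element 15/4.
Divide row 3 by 15/4; eliminate column r from the other rows.
In the new row 3, the RHS entry is the old entry divided by the pivot: 6/(15/4) = 8/5.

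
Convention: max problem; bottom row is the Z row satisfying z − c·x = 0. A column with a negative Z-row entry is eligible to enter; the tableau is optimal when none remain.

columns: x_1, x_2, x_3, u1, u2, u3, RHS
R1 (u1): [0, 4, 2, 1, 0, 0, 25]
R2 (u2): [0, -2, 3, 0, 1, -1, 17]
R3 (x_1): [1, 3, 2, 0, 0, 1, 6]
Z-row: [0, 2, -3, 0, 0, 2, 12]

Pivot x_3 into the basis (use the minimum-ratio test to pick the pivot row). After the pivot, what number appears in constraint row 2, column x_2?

-13/2

Ratio test on column x_3 — row 1: 25/2 = 25/2; row 2: 17/3 = 17/3; row 3: 6/2 = 3. Minimum is 3 at row 3 (x_1 leaves); pivot element 2.
Divide row 3 by 2; eliminate column x_3 from the other rows.
Row 2 update in column x_2: -2 − 3·(3/2) = -13/2.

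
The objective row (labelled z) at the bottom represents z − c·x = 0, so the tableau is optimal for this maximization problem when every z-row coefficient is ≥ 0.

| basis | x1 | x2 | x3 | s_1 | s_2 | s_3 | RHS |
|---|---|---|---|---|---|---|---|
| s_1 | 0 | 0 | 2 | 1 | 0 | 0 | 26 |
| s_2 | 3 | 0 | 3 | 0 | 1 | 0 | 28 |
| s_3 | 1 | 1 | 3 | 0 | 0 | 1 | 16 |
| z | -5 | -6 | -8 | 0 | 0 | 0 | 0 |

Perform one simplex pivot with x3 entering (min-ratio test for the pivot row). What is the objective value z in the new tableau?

Ratio test on column x3 — row 1: 26/2 = 13; row 2: 28/3 = 28/3; row 3: 16/3 = 16/3. Minimum is 16/3 at row 3 (s_3 leaves); pivot element 3.
Pivot on row 3; the z-row RHS becomes 0 − (-8)·(16/3) = 128/3.

128/3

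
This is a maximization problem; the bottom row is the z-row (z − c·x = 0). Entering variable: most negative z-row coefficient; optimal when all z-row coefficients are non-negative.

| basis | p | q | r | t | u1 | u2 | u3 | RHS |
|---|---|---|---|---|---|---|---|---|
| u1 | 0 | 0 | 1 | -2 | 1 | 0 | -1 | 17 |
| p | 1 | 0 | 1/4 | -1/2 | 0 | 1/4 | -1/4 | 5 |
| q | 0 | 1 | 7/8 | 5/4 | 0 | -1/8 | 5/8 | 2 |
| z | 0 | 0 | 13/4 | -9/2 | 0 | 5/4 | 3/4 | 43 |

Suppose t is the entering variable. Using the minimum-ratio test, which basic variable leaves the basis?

q

Column t entries and ratios — u1: -2 ≤ 0, skip; p: -1/2 ≤ 0, skip; q: 2/(5/4) = 8/5.
Smallest ratio is 8/5 in the row of q, so q leaves.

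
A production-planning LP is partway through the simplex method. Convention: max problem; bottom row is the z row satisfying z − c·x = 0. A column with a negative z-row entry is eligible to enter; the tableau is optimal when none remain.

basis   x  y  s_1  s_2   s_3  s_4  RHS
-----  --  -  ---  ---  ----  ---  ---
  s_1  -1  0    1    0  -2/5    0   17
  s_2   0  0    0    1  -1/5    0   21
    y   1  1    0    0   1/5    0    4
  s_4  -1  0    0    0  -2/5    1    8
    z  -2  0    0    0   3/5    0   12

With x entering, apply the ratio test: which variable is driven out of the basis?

y

Column x entries and ratios — s_1: -1 ≤ 0, skip; s_2: 0 ≤ 0, skip; y: 4/1 = 4; s_4: -1 ≤ 0, skip.
Smallest ratio is 4 in the row of y, so y leaves.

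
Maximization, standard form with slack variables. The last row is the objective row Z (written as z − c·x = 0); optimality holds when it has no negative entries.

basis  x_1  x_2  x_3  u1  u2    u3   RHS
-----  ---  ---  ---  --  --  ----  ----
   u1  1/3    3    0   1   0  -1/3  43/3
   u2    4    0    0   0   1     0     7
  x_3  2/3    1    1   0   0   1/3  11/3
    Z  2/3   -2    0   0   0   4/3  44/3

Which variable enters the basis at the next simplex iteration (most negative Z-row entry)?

x_2

Negative Z-row entries: x_2: -2.
The most negative is -2 in column x_2, so x_2 enters.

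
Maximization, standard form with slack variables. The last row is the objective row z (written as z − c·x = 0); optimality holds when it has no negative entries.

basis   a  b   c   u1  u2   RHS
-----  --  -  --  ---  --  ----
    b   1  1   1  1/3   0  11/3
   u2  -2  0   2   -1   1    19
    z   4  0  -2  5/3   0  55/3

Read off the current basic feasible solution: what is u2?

19

u2 is basic (row 2); its value is the RHS of that row, 19.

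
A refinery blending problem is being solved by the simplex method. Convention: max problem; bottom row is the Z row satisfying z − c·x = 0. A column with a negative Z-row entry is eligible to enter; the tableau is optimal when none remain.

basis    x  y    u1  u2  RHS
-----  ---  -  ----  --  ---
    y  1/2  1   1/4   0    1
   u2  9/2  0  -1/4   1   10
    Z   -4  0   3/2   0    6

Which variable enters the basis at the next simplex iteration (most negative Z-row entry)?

x

Negative Z-row entries: x: -4.
The most negative is -4 in column x, so x enters.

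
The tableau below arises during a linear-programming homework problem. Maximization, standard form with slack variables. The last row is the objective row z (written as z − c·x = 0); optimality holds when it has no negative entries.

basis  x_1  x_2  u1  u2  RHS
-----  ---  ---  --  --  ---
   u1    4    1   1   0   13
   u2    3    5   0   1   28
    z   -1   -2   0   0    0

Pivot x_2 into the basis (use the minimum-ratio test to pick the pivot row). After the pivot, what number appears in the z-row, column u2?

2/5

Ratio test on column x_2 — row 1: 13/1 = 13; row 2: 28/5 = 28/5. Minimum is 28/5 at row 2 (u2 leaves); pivot element 5.
Divide row 2 by 5; eliminate column x_2 from the other rows.
z-row update in column u2: 0 − (-2)·(1/5) = 2/5.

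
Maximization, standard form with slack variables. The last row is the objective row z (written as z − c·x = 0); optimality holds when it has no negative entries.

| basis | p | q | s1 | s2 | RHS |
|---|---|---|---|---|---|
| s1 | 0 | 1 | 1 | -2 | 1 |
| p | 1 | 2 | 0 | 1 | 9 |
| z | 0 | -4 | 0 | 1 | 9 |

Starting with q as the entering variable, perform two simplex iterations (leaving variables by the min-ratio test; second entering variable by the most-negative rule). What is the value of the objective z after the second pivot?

114/5

Ratio test on column q — row 1: 1/1 = 1; row 2: 9/2 = 9/2. Minimum is 1 at row 1 (s1 leaves); pivot element 1.
Pivot on row 1; the z-row RHS becomes 9 − (-4)·1 = 13.
Next entering variable (most negative z-row entry -7): s2.
Ratio test on column s2 — row 1: entry -2 ≤ 0; row 2: 7/5 = 7/5. Minimum is 7/5 at row 2 (p leaves); pivot element 5.
After the second pivot the z-row RHS is 13 − (-7)·(7/5) = 114/5.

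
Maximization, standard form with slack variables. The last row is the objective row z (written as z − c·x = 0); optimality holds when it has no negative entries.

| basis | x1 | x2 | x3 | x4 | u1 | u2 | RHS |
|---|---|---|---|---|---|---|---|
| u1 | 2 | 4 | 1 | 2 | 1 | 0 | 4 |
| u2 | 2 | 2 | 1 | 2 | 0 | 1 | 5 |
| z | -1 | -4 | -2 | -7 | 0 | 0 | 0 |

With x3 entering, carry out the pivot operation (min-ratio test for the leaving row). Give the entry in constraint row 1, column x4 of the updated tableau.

2

Ratio test on column x3 — row 1: 4/1 = 4; row 2: 5/1 = 5. Minimum is 4 at row 1 (u1 leaves); pivot element 1.
Divide row 1 by 1; eliminate column x3 from the other rows.
In the new row 1, the x4 entry is the old entry divided by the pivot: 2/1 = 2.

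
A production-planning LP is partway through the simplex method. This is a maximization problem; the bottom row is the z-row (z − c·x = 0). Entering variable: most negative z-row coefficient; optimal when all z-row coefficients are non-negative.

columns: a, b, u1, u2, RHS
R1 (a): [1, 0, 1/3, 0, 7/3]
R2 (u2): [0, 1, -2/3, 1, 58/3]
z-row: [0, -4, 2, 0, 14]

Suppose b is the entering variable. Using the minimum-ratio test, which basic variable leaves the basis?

Column b entries and ratios — a: 0 ≤ 0, skip; u2: (58/3)/1 = 58/3.
Smallest ratio is 58/3 in the row of u2, so u2 leaves.

u2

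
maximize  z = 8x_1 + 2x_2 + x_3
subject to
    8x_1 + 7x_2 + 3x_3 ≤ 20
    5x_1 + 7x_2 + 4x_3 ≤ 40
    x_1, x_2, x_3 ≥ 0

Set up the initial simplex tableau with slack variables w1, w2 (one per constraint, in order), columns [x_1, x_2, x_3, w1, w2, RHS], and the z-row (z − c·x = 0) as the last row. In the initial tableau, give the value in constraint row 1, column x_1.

8

Constraint 1 has coefficient 8 on x_1.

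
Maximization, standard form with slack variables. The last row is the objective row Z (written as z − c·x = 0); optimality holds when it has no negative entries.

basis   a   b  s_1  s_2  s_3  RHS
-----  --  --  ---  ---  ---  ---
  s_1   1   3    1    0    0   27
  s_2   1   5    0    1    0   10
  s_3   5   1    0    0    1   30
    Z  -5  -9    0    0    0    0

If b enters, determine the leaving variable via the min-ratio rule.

s_2

Column b entries and ratios — s_1: 27/3 = 9; s_2: 10/5 = 2; s_3: 30/1 = 30.
Smallest ratio is 2 in the row of s_2, so s_2 leaves.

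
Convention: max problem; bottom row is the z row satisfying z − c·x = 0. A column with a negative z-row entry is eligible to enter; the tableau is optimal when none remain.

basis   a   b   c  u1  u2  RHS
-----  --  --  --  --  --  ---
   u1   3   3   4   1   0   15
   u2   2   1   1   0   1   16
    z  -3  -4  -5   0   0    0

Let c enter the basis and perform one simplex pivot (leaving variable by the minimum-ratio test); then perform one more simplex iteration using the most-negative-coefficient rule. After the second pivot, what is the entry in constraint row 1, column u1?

Ratio test on column c — row 1: 15/4 = 15/4; row 2: 16/1 = 16. Minimum is 15/4 at row 1 (u1 leaves); pivot element 4.
Divide row 1 by 4; eliminate column c from the other rows.
Second iteration: most negative z-row entry is -1/4 in column b, so b enters.
Ratio test on column b — row 1: (15/4)/(3/4) = 5; row 2: (49/4)/(1/4) = 49. Minimum is 5 at row 1 (c leaves); pivot element 3/4.
Divide row 1 by 3/4; eliminate column b from the other rows.
After both pivots, the entry at constraint row 1, column u1 is 1/3.

1/3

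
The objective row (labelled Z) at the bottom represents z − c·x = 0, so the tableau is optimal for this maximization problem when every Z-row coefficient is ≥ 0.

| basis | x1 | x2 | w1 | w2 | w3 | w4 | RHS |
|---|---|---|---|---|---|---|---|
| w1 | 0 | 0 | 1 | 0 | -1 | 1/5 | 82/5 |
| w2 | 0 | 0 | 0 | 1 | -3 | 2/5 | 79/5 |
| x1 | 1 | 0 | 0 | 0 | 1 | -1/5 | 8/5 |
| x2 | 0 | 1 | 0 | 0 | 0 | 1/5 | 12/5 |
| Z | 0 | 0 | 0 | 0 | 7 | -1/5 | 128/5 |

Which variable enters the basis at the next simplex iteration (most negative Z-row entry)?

Negative Z-row entries: w4: -1/5.
The most negative is -1/5 in column w4, so w4 enters.

w4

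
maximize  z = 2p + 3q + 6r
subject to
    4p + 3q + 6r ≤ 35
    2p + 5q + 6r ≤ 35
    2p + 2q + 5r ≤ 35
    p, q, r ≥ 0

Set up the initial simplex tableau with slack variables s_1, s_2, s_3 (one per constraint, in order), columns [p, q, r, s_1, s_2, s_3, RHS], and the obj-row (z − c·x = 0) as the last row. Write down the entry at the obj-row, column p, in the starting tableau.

The obj-row carries the negated objective coefficients: the p entry is -2.

-2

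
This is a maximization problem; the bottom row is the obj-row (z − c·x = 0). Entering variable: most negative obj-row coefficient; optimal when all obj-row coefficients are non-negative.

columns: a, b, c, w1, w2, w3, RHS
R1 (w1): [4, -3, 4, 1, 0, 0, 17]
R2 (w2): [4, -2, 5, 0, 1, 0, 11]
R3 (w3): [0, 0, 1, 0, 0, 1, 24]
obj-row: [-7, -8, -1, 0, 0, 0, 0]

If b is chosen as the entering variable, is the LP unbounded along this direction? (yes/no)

yes

Every constraint-row entry in column b is ≤ 0, so increasing b is unbounded.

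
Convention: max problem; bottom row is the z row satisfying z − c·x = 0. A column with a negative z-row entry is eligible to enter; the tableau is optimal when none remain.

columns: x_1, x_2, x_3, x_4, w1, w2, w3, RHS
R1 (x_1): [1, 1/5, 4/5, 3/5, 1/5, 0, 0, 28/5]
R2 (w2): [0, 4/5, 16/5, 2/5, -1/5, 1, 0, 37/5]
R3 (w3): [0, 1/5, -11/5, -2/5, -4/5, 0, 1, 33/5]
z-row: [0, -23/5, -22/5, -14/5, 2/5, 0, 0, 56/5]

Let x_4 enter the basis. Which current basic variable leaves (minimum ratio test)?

Column x_4 entries and ratios — x_1: (28/5)/(3/5) = 28/3; w2: (37/5)/(2/5) = 37/2; w3: -2/5 ≤ 0, skip.
Smallest ratio is 28/3 in the row of x_1, so x_1 leaves.

x_1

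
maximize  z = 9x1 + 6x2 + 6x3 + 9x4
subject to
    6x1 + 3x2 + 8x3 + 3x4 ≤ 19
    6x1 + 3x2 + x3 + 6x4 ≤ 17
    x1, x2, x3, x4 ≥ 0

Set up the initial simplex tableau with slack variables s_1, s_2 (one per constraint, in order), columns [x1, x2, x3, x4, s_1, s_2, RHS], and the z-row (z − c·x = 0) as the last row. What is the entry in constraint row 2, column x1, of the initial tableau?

6

Constraint 2 has coefficient 6 on x1.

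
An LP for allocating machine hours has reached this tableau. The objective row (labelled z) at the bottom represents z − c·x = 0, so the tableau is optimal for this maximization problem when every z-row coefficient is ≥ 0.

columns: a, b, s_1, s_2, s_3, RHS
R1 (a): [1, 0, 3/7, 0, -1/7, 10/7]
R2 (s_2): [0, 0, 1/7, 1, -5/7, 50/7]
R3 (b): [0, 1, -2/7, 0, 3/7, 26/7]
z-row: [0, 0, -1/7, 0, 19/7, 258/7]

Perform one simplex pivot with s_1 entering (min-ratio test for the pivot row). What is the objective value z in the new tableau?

112/3

Ratio test on column s_1 — row 1: (10/7)/(3/7) = 10/3; row 2: (50/7)/(1/7) = 50; row 3: entry -2/7 ≤ 0. Minimum is 10/3 at row 1 (a leaves); pivot element 3/7.
Pivot on row 1; the z-row RHS becomes 258/7 − (-1/7)·(10/3) = 112/3.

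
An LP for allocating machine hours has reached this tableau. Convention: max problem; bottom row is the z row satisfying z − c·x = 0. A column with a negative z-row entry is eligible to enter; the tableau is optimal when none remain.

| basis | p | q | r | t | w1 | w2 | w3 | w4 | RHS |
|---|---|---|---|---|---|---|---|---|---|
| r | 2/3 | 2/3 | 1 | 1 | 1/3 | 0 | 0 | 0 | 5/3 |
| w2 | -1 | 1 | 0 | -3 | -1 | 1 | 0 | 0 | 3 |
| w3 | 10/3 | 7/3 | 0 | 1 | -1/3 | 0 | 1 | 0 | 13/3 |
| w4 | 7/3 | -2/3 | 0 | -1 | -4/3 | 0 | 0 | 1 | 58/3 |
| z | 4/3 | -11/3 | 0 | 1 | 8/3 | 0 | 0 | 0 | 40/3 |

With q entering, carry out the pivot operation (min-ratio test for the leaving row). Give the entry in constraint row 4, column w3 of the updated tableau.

Ratio test on column q — row 1: (5/3)/(2/3) = 5/2; row 2: 3/1 = 3; row 3: (13/3)/(7/3) = 13/7; row 4: entry -2/3 ≤ 0. Minimum is 13/7 at row 3 (w3 leaves); pivot element 7/3.
Divide row 3 by 7/3; eliminate column q from the other rows.
Row 4 update in column w3: 0 − (-2/3)·(3/7) = 2/7.

2/7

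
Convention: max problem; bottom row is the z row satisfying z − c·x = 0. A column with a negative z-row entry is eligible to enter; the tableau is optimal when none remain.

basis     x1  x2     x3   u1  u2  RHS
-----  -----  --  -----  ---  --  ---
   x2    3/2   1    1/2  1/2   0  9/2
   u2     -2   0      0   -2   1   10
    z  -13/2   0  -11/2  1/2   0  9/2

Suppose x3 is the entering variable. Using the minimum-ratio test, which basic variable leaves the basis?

Column x3 entries and ratios — x2: (9/2)/(1/2) = 9; u2: 0 ≤ 0, skip.
Smallest ratio is 9 in the row of x2, so x2 leaves.

x2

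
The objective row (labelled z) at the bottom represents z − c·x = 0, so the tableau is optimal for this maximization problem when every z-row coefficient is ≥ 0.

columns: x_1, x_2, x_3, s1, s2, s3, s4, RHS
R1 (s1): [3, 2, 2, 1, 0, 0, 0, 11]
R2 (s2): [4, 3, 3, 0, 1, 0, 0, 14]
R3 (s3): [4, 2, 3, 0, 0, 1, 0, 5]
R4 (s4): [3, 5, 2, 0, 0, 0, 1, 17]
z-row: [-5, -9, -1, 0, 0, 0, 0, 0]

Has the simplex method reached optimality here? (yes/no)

no

The z-row has a negative entry -9 in column x_2, so it is not optimal.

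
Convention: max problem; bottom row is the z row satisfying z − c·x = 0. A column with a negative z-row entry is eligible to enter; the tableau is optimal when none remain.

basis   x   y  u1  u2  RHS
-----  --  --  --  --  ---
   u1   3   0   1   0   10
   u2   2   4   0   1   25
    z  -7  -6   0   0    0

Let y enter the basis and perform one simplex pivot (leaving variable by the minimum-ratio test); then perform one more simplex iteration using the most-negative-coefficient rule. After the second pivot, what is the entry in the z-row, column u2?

3/2

Ratio test on column y — row 1: entry 0 ≤ 0; row 2: 25/4 = 25/4. Minimum is 25/4 at row 2 (u2 leaves); pivot element 4.
Divide row 2 by 4; eliminate column y from the other rows.
Second iteration: most negative z-row entry is -4 in column x, so x enters.
Ratio test on column x — row 1: 10/3 = 10/3; row 2: (25/4)/(1/2) = 25/2. Minimum is 10/3 at row 1 (u1 leaves); pivot element 3.
Divide row 1 by 3; eliminate column x from the other rows.
After both pivots, the entry at the z-row, column u2 is 3/2.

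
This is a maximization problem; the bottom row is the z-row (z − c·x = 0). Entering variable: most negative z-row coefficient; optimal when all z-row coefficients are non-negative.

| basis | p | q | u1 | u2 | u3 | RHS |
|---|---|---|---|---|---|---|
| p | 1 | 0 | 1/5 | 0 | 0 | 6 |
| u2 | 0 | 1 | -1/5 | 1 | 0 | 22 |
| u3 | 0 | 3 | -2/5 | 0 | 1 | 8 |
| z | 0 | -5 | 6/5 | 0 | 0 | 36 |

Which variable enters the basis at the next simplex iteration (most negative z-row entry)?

Negative z-row entries: q: -5.
The most negative is -5 in column q, so q enters.

q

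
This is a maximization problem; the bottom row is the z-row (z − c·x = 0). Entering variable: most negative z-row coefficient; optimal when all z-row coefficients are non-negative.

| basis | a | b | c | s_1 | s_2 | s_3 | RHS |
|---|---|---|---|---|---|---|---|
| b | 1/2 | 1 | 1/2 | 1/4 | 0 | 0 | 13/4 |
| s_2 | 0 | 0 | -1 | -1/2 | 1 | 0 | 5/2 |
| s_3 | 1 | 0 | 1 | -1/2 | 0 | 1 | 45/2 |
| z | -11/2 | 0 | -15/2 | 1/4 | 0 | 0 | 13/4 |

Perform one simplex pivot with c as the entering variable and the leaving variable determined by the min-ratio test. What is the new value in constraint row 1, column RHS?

13/2

Ratio test on column c — row 1: (13/4)/(1/2) = 13/2; row 2: entry -1 ≤ 0; row 3: (45/2)/1 = 45/2. Minimum is 13/2 at row 1 (b leaves); pivot element 1/2.
Divide row 1 by 1/2; eliminate column c from the other rows.
In the new row 1, the RHS entry is the old entry divided by the pivot: (13/4)/(1/2) = 13/2.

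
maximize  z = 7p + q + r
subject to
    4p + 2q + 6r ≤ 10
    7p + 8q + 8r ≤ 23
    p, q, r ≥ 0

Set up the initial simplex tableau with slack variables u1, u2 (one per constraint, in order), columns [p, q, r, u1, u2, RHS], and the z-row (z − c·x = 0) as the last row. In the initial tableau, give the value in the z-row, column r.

-1

The z-row carries the negated objective coefficients: the r entry is -1.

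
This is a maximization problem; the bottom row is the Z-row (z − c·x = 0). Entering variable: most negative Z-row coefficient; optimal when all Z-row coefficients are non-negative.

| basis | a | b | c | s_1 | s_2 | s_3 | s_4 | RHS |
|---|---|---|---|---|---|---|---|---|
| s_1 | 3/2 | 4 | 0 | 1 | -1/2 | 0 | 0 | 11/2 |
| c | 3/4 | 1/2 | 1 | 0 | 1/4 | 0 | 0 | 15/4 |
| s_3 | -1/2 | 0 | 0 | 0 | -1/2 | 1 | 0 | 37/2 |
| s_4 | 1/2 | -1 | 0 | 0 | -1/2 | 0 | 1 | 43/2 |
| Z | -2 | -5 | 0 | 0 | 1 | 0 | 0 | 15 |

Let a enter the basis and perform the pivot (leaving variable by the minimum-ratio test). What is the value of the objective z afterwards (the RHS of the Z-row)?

Ratio test on column a — row 1: (11/2)/(3/2) = 11/3; row 2: (15/4)/(3/4) = 5; row 3: entry -1/2 ≤ 0; row 4: (43/2)/(1/2) = 43. Minimum is 11/3 at row 1 (s_1 leaves); pivot element 3/2.
Pivot on row 1; the Z-row RHS becomes 15 − (-2)·(11/3) = 67/3.

67/3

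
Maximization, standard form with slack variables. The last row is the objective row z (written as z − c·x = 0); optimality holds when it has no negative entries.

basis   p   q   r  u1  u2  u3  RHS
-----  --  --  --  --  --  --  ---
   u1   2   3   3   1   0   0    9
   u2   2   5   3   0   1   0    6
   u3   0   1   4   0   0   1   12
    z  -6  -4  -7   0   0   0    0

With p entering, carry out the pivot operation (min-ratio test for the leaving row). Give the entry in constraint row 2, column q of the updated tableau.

5/2

Ratio test on column p — row 1: 9/2 = 9/2; row 2: 6/2 = 3; row 3: entry 0 ≤ 0. Minimum is 3 at row 2 (u2 leaves); pivot element 2.
Divide row 2 by 2; eliminate column p from the other rows.
In the new row 2, the q entry is the old entry divided by the pivot: 5/2 = 5/2.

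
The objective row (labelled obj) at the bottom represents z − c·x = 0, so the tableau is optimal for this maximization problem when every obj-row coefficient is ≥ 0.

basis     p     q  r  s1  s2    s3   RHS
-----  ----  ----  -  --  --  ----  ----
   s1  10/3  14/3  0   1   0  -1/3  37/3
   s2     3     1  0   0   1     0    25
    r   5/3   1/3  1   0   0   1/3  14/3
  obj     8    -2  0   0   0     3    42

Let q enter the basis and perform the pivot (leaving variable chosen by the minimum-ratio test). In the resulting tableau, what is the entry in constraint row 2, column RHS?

313/14

Ratio test on column q — row 1: (37/3)/(14/3) = 37/14; row 2: 25/1 = 25; row 3: (14/3)/(1/3) = 14. Minimum is 37/14 at row 1 (s1 leaves); pivot element 14/3.
Divide row 1 by 14/3; eliminate column q from the other rows.
Row 2 update in column RHS: 25 − 1·(37/14) = 313/14.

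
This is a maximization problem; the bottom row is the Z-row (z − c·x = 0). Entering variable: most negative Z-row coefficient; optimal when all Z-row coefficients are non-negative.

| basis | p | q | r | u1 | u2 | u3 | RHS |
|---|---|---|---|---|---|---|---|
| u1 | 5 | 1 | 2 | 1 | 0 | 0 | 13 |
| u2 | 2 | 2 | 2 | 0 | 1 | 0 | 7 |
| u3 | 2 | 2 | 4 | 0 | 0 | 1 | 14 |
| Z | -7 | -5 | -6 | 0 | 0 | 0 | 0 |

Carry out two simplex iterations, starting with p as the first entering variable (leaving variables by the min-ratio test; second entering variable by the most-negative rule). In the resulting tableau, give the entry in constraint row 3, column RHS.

7

Ratio test on column p — row 1: 13/5 = 13/5; row 2: 7/2 = 7/2; row 3: 14/2 = 7. Minimum is 13/5 at row 1 (u1 leaves); pivot element 5.
Divide row 1 by 5; eliminate column p from the other rows.
Second iteration: most negative Z-row entry is -18/5 in column q, so q enters.
Ratio test on column q — row 1: (13/5)/(1/5) = 13; row 2: (9/5)/(8/5) = 9/8; row 3: (44/5)/(8/5) = 11/2. Minimum is 9/8 at row 2 (u2 leaves); pivot element 8/5.
Divide row 2 by 8/5; eliminate column q from the other rows.
After both pivots, the entry at constraint row 3, column RHS is 7.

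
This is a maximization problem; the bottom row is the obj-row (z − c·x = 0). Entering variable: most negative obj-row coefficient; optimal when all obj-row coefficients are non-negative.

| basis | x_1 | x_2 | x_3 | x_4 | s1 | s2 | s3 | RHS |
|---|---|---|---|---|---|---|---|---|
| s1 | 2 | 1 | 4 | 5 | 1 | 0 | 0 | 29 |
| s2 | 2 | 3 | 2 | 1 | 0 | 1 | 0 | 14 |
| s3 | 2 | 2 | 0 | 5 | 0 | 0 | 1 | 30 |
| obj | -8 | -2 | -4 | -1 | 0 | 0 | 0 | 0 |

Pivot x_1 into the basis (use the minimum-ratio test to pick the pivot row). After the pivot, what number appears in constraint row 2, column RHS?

Ratio test on column x_1 — row 1: 29/2 = 29/2; row 2: 14/2 = 7; row 3: 30/2 = 15. Minimum is 7 at row 2 (s2 leaves); pivot element 2.
Divide row 2 by 2; eliminate column x_1 from the other rows.
In the new row 2, the RHS entry is the old entry divided by the pivot: 14/2 = 7.

7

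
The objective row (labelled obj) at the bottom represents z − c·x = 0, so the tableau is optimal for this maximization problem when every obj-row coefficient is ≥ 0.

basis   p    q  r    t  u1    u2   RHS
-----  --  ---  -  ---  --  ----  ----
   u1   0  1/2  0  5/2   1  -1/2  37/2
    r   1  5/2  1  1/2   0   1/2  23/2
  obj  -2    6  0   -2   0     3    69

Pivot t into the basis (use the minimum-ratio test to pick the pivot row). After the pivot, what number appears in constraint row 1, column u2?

Ratio test on column t — row 1: (37/2)/(5/2) = 37/5; row 2: (23/2)/(1/2) = 23. Minimum is 37/5 at row 1 (u1 leaves); pivot element 5/2.
Divide row 1 by 5/2; eliminate column t from the other rows.
In the new row 1, the u2 entry is the old entry divided by the pivot: (-1/2)/(5/2) = -1/5.

-1/5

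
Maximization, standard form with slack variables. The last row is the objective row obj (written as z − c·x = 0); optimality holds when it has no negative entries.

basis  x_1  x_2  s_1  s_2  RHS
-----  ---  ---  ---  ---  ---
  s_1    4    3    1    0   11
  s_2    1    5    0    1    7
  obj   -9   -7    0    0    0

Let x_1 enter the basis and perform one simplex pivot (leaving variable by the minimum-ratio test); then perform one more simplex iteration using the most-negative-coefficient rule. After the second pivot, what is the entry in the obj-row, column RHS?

Ratio test on column x_1 — row 1: 11/4 = 11/4; row 2: 7/1 = 7. Minimum is 11/4 at row 1 (s_1 leaves); pivot element 4.
Divide row 1 by 4; eliminate column x_1 from the other rows.
Second iteration: most negative obj-row entry is -1/4 in column x_2, so x_2 enters.
Ratio test on column x_2 — row 1: (11/4)/(3/4) = 11/3; row 2: (17/4)/(17/4) = 1. Minimum is 1 at row 2 (s_2 leaves); pivot element 17/4.
Divide row 2 by 17/4; eliminate column x_2 from the other rows.
After both pivots, the entry at the obj-row, column RHS is 25.

25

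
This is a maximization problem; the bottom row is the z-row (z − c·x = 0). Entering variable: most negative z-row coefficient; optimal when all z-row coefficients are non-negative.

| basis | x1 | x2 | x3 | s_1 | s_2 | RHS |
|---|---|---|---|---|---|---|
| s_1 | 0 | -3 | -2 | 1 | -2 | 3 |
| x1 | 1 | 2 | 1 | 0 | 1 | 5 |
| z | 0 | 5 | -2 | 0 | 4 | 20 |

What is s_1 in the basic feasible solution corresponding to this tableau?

3

s_1 is basic (row 1); its value is the RHS of that row, 3.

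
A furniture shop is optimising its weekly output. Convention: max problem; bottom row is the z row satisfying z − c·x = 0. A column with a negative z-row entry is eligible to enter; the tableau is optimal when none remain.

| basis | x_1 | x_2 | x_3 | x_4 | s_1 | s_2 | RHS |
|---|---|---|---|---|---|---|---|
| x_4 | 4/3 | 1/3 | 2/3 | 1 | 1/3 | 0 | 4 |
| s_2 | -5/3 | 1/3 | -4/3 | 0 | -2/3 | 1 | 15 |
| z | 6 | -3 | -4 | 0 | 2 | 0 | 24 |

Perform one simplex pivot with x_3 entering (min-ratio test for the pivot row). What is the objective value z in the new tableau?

48

Ratio test on column x_3 — row 1: 4/(2/3) = 6; row 2: entry -4/3 ≤ 0. Minimum is 6 at row 1 (x_4 leaves); pivot element 2/3.
Pivot on row 1; the z-row RHS becomes 24 − (-4)·6 = 48.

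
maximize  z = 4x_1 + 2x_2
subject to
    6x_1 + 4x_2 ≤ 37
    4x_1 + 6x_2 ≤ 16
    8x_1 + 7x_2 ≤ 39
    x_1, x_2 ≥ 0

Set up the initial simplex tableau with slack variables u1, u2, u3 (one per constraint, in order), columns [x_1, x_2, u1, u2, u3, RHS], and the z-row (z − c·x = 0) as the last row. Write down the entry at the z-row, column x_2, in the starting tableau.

-2

The z-row carries the negated objective coefficients: the x_2 entry is -2.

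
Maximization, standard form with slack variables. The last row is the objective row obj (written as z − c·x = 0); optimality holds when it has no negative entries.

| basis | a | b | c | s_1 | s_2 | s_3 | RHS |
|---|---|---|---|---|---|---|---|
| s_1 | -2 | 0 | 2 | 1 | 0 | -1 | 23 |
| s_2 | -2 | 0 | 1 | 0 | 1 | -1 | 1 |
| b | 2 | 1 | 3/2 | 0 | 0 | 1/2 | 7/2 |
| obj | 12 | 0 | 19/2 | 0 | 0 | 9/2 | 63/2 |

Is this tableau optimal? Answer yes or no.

yes

Every obj-row coefficient is ≥ 0, so the tableau is optimal.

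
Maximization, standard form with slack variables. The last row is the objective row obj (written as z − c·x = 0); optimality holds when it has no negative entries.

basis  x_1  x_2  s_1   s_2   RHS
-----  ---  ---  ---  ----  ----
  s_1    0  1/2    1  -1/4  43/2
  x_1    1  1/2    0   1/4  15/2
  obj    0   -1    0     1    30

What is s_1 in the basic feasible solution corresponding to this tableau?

43/2

s_1 is basic (row 1); its value is the RHS of that row, 43/2.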